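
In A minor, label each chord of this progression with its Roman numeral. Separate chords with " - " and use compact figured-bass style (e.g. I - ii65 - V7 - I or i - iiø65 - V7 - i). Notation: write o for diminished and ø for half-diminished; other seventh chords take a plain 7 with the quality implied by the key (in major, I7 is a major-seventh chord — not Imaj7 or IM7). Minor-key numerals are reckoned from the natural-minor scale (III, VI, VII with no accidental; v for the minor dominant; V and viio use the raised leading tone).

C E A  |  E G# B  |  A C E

C-E-A: root A is the tonic; minor triad there is i6.
E-G#-B: root E is the dominant; major triad there is V.
A-C-E has root A, degree 1 in A minor, so i.

i6 - V - i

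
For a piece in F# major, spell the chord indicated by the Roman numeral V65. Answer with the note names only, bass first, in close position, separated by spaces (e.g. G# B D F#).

E# G# B C#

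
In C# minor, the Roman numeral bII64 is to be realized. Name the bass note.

A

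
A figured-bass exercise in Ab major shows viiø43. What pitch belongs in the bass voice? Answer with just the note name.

Db

viiø in Ab major has root G; the chord is G-Bb-Db-F.
The figure 43 means second inversion — the fifth is in the bass.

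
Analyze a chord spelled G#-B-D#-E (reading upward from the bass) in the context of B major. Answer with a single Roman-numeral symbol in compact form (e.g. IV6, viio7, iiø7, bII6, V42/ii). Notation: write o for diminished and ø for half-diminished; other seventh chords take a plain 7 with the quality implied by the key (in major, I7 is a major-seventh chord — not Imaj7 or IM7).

The pitches E-G#-B-D# form a major seventh chord rooted on E.
In B major, E is the subdominant; the diatonic major seventh chord there is IV7.
With G# in the bass the chord is in first inversion, so the figured bass is 65.

IV65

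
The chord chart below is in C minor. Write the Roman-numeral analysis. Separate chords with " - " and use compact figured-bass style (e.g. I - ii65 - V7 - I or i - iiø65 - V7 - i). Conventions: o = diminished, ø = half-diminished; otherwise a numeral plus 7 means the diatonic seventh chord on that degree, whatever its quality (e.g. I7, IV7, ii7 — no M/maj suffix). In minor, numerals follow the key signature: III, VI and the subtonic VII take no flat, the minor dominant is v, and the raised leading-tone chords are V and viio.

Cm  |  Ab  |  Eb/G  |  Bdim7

i - VI - III6 - viio7

Cm: minor triad on C = scale degree 1 → i.
Ab: major triad on Ab = scale degree 6 → VI.
Eb/G has root Eb, degree 3 in C minor, so III6.
Bdim7 has root B, degree 7 in C minor, so viio7.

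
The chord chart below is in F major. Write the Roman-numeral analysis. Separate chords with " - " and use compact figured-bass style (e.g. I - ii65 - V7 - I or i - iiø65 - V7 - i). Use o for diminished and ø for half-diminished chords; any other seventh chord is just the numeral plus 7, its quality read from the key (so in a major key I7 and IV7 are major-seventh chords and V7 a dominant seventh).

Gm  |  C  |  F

Gm has root G, degree 2 in F major, so ii.
C: root C is the dominant; major triad there is V.
F: root F is the tonic; major triad there is I.

ii - V - I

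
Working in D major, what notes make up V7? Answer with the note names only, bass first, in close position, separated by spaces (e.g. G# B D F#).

The numeral's case and figure indicate a dominant seventh chord. In D major its root, the fifth degree, is A.
That chord is spelled A-C#-E-G.

A C# E G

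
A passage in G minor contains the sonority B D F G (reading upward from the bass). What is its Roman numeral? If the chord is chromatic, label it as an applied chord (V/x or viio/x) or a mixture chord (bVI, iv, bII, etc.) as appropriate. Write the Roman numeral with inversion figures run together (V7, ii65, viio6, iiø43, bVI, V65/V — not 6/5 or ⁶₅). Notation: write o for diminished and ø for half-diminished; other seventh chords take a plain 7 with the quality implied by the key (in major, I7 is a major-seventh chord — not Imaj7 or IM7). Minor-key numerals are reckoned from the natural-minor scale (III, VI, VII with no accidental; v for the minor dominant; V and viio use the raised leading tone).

V65/iv

The pitches G-B-D-F form a dominant seventh chord rooted on G.
G is not a diatonic chord root with this quality in G minor, but it lies a perfect fifth above C (iv), so the chord functions as an applied dominant of iv.
With B in the bass the chord is in first inversion, so the figured bass is 65.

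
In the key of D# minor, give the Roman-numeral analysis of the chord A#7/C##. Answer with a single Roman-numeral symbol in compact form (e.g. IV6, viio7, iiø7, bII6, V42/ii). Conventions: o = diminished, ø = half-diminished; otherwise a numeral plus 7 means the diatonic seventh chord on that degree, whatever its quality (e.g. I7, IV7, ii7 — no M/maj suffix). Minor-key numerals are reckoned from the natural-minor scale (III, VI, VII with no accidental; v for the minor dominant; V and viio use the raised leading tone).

V65

Stacked in thirds the chord is A#-C##-E#-G#: a dominant seventh chord on A#.
A# is scale degree 5 in D# minor, and a dominant seventh chord on that degree is written V7.
With C## in the bass the chord is in first inversion, so the figured bass is 65.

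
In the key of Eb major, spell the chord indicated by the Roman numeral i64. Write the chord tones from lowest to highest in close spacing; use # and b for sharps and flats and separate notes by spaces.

Bb Eb Gb

i64 is the minor tonic, borrowed from the parallel minor. In Eb major that root is Eb.
So the chord is Eb-Gb-Bb, a minor triad.
With the 64 figure the chord is in second inversion; from the bass Bb upward in close position it reads Bb-Eb-Gb.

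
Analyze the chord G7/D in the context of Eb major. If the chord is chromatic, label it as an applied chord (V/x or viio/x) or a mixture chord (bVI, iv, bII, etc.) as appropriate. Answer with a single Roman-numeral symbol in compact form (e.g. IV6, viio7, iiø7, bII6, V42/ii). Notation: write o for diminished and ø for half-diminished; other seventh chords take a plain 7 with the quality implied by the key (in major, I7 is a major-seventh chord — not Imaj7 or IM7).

The pitches G-B-D-F form a dominant seventh chord rooted on G.
G is not a diatonic chord root with this quality in Eb major, but it lies a perfect fifth above C (vi), so the chord functions as an applied dominant of vi.
With D in the bass the chord is in second inversion, so the figured bass is 43.

V43/vi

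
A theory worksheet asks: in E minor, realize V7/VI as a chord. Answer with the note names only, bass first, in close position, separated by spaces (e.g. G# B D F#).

The slash means an applied dominant: we want the dominant of VI. In E minor, VI is C major, and its dominant is built on G.
Building a dominant seventh chord on G gives G-B-D-F.

G B D F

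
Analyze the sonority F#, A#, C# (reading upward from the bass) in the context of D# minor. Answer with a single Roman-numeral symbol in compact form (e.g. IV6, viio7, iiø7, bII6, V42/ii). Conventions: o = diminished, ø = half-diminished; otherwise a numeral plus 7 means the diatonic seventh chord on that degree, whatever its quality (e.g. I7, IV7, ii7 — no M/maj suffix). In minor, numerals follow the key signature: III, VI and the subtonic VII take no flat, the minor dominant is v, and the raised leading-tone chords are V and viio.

III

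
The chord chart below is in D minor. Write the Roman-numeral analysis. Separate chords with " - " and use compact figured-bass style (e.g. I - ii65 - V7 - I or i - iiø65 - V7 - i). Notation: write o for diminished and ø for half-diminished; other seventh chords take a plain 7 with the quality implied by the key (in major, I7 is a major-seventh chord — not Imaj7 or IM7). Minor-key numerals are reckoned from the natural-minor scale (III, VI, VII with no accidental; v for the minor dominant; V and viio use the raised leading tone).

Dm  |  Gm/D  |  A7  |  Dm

Dm: minor triad on D = scale degree 1 → i.
Gm/D has root G, degree 4 in D minor, so iv64.
A7: dominant seventh chord on A = scale degree 5 → V7.
Dm: root D is the tonic; minor triad there is i.

i - iv64 - V7 - i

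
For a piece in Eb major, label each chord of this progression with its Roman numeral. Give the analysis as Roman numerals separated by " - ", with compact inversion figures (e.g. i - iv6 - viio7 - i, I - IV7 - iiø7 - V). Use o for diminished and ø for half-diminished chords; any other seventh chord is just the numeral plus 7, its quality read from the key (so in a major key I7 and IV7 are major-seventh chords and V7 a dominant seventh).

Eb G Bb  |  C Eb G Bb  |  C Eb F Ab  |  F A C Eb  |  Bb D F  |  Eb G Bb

I - vi7 - ii43 - V7/V - V - I

Eb-G-Bb: root Eb is the tonic; major triad there is I.
C-Eb-G-Bb: minor seventh chord on C = scale degree 6 → vi7.
C-Eb-F-Ab has root F, degree 2 in Eb major, so ii43.
F-A-C-Eb: a dominant seventh chord on F, the applied dominant of V → V7/V.
Bb-D-F: root Bb is the dominant; major triad there is V.
Eb-G-Bb: major triad on Eb = scale degree 1 → I.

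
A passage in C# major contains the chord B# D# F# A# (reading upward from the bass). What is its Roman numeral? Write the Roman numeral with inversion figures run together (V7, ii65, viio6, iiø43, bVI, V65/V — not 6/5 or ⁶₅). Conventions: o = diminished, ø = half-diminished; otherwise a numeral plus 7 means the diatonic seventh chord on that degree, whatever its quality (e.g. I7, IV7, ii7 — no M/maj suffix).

Stacked in thirds the chord is B#-D#-F#-A#: a half-diminished seventh chord on B#.
In C# major, B# is the leading tone; the diatonic half-diminished seventh chord there is viiø7.

viiø7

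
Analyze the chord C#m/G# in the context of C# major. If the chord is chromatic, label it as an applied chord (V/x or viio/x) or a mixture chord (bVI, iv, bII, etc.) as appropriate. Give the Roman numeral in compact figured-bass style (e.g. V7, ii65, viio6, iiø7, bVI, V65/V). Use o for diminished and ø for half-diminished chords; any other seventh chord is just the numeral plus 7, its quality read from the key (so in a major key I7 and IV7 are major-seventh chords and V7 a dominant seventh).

The pitches C#-E-G# form a minor triad rooted on C#.
C# is the first degree of C# major. This is the minor tonic, borrowed from the parallel minor.
With G# in the bass the chord is in second inversion, so the figured bass is 64.

i64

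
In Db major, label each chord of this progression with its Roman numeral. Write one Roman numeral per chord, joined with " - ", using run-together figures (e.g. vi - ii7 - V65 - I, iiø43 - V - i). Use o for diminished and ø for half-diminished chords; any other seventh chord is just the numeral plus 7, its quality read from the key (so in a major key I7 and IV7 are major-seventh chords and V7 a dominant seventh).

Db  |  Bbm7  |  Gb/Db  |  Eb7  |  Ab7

Db: root Db is the tonic; major triad there is I.
Bbm7 has root Bb, degree 6 in Db major, so vi7.
Gb/Db has root Gb, degree 4 in Db major, so IV64.
Eb7: chromatic; Eb is V of V, so V7/V.
Ab7: dominant seventh chord on Ab = scale degree 5 → V7.

I - vi7 - IV64 - V7/V - V7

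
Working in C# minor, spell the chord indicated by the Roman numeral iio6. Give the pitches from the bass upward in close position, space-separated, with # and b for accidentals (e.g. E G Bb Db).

F# A D#

The numeral's case and figure indicate a diminished triad. In C# minor its root, the supertonic, is D#.
Stacking thirds from D# gives D#-F#-A.
With the 6 figure the chord is in first inversion; from the bass F# upward in close position it reads F#-A-D#.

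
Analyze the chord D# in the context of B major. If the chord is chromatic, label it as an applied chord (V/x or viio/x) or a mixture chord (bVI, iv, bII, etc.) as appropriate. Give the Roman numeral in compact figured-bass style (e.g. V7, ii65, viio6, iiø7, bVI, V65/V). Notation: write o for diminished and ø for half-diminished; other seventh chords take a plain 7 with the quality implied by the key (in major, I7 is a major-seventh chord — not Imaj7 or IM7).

V/vi

Stacked in thirds the chord is D#-F##-A#: a major triad on D#.
D# is not a diatonic chord root with this quality in B major, but it lies a perfect fifth above G# (vi), so the chord functions as an applied dominant of vi.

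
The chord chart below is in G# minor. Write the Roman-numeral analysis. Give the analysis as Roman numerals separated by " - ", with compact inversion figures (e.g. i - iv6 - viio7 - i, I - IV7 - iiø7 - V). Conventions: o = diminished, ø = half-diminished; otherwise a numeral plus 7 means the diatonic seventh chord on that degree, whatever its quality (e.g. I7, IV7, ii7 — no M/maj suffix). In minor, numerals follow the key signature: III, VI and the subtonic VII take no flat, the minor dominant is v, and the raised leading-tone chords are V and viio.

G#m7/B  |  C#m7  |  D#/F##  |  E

i65 - iv7 - V6 - VI

G#m7/B has root G#, degree 1 in G# minor, so i65.
C#m7 has root C#, degree 4 in G# minor, so iv7.
D#/F## has root D#, degree 5 in G# minor, so V6.
E: major triad on E = scale degree 6 → VI.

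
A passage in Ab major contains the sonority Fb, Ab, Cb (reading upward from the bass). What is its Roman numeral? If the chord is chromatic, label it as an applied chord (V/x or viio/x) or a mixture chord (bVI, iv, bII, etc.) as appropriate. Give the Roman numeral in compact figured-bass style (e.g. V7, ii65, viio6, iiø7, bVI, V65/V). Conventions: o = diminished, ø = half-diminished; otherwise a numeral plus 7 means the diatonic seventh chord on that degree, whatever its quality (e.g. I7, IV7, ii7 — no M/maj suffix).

bVI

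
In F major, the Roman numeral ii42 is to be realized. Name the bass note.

F

ii in F major has root G; the chord is G-Bb-D-F.
The figure 42 means third inversion — the seventh is in the bass.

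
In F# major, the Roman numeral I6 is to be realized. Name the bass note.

I in F# major has root F#; the chord is F#-A#-C#.
The figure 6 means first inversion — the third is in the bass.

A#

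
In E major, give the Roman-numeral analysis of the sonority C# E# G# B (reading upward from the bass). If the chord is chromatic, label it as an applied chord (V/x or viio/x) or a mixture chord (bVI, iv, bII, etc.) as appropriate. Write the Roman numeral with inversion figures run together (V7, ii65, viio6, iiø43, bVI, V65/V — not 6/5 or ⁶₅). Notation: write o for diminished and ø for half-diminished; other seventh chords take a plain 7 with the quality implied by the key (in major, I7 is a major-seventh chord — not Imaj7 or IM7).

V7/ii

Stacked in thirds the chord is C#-E#-G#-B: a dominant seventh chord on C#.
C# is not a diatonic chord root with this quality in E major, but it lies a perfect fifth above F# (ii), so the chord functions as an applied dominant of ii.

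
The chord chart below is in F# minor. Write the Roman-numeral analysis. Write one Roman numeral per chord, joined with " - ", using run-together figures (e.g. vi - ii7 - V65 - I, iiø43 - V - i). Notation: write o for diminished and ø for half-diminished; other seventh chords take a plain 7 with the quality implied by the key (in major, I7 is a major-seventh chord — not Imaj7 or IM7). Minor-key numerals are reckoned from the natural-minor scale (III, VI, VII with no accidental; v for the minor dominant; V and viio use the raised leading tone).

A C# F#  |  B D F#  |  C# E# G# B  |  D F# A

A-C#-F#: root F# is the tonic; minor triad there is i6.
B-D-F# has root B, degree 4 in F# minor, so iv.
C#-E#-G#-B: dominant seventh chord on C# = scale degree 5 → V7.
D-F#-A has root D, degree 6 in F# minor, so VI.

i6 - iv - V7 - VI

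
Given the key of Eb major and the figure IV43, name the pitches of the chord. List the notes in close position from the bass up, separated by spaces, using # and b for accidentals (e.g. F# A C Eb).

Eb G Ab C

In Eb major, the fourth degree is Ab, and the diatonic chord built there is a major seventh chord.
That chord is spelled Ab-C-Eb-G.
The figured bass 43 indicates second inversion, placing the fifth (Eb) in the bass: Eb-G-Ab-C.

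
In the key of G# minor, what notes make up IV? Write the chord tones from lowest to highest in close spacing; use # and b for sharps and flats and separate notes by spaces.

C# E# G#

IV is the major subdominant, borrowed from the parallel major. In G# minor that root is C#.
So the chord is C#-E#-G#.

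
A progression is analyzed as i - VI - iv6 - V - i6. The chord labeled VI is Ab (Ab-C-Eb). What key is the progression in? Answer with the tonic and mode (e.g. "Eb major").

The chord Ab is a major triad rooted on Ab; its label is VI.
VI on Ab implies Ab is the submediant; that puts the tonic at C, and the uppercase numeral fits minor mode.

C minor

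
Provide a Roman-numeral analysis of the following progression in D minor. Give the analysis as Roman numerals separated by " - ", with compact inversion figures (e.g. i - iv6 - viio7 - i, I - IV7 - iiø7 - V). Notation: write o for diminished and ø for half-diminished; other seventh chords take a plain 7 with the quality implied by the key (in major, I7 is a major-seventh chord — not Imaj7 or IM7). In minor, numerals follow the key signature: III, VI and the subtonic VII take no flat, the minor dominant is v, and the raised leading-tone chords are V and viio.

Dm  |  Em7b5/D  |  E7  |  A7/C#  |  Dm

i - iiø42 - V7/V - V65 - i

Dm: root D is the tonic; minor triad there is i.
Em7b5/D: root E is the supertonic; half-diminished seventh chord there is iiø42.
E7 is the secondary dominant of V (dominant seventh chord on E): V7/V.
A7/C#: dominant seventh chord on A = scale degree 5 → V65.
Dm: root D is the tonic; minor triad there is i.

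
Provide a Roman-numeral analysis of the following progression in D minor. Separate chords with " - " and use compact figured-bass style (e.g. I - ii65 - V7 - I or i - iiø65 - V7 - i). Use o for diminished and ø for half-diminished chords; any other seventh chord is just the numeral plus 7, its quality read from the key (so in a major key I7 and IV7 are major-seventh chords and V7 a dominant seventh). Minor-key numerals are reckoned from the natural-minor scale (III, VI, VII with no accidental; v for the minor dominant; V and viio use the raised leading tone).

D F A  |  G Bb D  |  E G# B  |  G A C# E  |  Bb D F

i - iv - V/V - V42 - VI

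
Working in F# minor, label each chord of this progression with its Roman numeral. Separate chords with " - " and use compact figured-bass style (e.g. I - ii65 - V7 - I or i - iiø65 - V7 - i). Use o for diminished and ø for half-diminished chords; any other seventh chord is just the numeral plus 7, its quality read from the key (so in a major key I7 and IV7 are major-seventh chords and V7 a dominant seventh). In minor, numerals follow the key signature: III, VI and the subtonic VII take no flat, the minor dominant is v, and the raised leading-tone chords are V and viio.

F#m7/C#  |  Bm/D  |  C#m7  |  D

i43 - iv6 - v7 - VI

F#m7/C#: root F# is the tonic; minor seventh chord there is i43.
Bm/D: root B is the subdominant; minor triad there is iv6.
C#m7: minor seventh chord on C# = scale degree 5 → v7.
D has root D, degree 6 in F# minor, so VI.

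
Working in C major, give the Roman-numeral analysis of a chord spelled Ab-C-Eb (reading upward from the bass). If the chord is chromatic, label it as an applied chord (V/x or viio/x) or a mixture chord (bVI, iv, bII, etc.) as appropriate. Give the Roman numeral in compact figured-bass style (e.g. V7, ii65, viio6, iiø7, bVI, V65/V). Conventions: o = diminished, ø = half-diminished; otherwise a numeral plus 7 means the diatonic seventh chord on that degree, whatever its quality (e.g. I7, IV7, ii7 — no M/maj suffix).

Stacked in thirds the chord is Ab-C-Eb: a major triad on Ab.
Ab is the lowered sixth degree of C major (diatonic 6 would be A). This is a major triad on the lowered sixth degree, borrowed from the parallel minor.

bVI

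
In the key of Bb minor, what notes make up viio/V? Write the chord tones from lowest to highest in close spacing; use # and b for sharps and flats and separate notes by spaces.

E G Bb

The slash marks an applied leading-tone chord: viio of V. In Bb minor, V is F, so the leading tone to it is E, a half step below.
Building a diminished triad on E gives E-G-Bb.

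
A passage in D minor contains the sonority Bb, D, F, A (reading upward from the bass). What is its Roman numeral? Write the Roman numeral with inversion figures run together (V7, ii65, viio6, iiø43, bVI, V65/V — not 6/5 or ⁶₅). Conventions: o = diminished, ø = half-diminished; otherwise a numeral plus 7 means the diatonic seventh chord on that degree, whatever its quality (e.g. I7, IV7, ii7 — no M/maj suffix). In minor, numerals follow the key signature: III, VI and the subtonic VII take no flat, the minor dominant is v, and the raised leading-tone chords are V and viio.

VI7

The pitches Bb-D-F-A form a major seventh chord rooted on Bb.
Bb is scale degree 6 in D minor, and a major seventh chord on that degree is written VI7.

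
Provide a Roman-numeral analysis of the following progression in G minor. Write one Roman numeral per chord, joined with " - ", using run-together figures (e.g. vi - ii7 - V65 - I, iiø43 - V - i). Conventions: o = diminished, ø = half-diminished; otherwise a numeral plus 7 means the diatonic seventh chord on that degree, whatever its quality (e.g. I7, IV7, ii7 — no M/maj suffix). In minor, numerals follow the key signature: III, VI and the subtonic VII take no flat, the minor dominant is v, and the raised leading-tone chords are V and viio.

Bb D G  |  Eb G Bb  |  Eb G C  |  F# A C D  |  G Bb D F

Bb-D-G: minor triad on G = scale degree 1 → i6.
Eb-G-Bb: major triad on Eb = scale degree 6 → VI.
Eb-G-C: minor triad on C = scale degree 4 → iv6.
F#-A-C-D has root D, degree 5 in G minor, so V65.
G-Bb-D-F: root G is the tonic; minor seventh chord there is i7.

i6 - VI - iv6 - V65 - i7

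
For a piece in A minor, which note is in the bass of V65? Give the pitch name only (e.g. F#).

V in A minor has root E; the chord is E-G#-B-D.
The figure 65 means first inversion — the third is in the bass.

G#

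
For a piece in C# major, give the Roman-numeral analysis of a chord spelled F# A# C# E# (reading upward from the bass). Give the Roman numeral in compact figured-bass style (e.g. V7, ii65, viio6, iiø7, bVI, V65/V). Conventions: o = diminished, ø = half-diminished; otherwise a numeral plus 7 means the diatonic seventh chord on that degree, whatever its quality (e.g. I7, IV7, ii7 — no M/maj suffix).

IV7

The pitches F#-A#-C#-E# form a major seventh chord rooted on F#.
F# is scale degree 4 in C# major, and a major seventh chord on that degree is written IV7.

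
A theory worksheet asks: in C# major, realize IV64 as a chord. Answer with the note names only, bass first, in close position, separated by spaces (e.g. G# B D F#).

C# F# A#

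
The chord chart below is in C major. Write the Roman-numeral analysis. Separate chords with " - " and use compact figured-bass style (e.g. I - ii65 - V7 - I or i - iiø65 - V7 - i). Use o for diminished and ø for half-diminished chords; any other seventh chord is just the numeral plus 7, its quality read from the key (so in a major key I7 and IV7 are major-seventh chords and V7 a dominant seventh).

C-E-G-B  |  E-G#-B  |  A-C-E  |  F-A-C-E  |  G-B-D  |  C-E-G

I7 - V/vi - vi - IV7 - V - I

C-E-G-B: root C is the tonic; major seventh chord there is I7.
E-G#-B: chromatic; E is V of vi, so V/vi.
A-C-E: minor triad on A = scale degree 6 → vi.
F-A-C-E has root F, degree 4 in C major, so IV7.
G-B-D: major triad on G = scale degree 5 → V.
C-E-G has root C, degree 1 in C major, so I.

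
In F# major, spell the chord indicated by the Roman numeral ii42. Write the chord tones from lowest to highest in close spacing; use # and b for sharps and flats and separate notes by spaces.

In F# major, scale degree 2 is G#, and the diatonic chord built there is a minor seventh chord.
That chord is spelled G#-B-D#-F#.
With the 42 figure the chord is in third inversion; from the bass F# upward in close position it reads F#-G#-B-D#.

F# G# B D#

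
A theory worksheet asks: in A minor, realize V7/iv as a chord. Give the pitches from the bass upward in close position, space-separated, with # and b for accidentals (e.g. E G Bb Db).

A C# E G

The slash means an applied dominant: we want the dominant of iv. In A minor, iv is D minor, and its dominant is built on A.
Building a dominant seventh chord on A gives A-C#-E-G.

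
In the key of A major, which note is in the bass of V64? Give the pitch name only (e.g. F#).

B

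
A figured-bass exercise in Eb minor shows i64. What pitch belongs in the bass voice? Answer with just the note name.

Bb

i in Eb minor has root Eb; the chord is Eb-Gb-Bb.
The figure 64 means second inversion — the fifth is in the bass.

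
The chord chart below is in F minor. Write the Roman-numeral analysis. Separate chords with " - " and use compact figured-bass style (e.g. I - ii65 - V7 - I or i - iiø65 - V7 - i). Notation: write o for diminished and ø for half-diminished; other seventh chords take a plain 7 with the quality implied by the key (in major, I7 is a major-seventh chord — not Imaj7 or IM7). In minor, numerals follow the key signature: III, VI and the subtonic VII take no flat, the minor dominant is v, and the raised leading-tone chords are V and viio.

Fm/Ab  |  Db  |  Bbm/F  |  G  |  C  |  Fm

Fm/Ab: root F is the tonic; minor triad there is i6.
Db: root Db is the submediant; major triad there is VI.
Bbm/F: root Bb is the subdominant; minor triad there is iv64.
G: chromatic; G is V of V, so V/V.
C: major triad on C = scale degree 5 → V.
Fm has root F, degree 1 in F minor, so i.

i6 - VI - iv64 - V/V - V - i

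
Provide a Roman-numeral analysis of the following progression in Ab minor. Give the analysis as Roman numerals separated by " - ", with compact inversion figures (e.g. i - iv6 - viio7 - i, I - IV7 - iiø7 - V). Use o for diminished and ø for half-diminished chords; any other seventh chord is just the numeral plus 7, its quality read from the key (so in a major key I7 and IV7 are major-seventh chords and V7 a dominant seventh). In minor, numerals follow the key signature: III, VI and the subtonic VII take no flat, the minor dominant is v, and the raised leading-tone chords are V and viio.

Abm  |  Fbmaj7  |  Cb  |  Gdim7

Abm: minor triad on Ab = scale degree 1 → i.
Fbmaj7: root Fb is the submediant; major seventh chord there is VI7.
Cb: major triad on Cb = scale degree 3 → III.
Gdim7: root G is the leading tone; fully diminished seventh chord there is viio7.

i - VI7 - III - viio7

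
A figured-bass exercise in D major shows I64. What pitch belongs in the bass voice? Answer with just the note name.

I in D major has root D; the chord is D-F#-A.
The figure 64 means second inversion — the fifth is in the bass.

A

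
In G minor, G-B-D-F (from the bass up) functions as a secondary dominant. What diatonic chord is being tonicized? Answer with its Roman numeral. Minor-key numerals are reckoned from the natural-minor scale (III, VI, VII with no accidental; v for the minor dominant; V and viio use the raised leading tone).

iv

The chord is a dominant seventh chord on G.
A dominant resolves down a perfect fifth: G → C. In G minor, C is scale degree 4, i.e. iv.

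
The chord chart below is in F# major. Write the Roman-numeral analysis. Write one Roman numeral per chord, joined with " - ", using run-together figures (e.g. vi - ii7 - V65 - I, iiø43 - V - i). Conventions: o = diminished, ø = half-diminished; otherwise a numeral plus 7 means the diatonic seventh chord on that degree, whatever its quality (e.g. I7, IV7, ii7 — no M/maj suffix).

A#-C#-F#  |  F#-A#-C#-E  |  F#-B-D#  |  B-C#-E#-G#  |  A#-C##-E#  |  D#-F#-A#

I6 - V7/IV - IV64 - V42 - V/vi - vi

A#-C#-F# has root F#, degree 1 in F# major, so I6.
F#-A#-C#-E: a dominant seventh chord on F#, the applied dominant of IV → V7/IV.
F#-B-D#: root B is the subdominant; major triad there is IV64.
B-C#-E#-G#: dominant seventh chord on C# = scale degree 5 → V42.
A#-C##-E#: chromatic; A# is V of vi, so V/vi.
D#-F#-A# has root D#, degree 6 in F# major, so vi.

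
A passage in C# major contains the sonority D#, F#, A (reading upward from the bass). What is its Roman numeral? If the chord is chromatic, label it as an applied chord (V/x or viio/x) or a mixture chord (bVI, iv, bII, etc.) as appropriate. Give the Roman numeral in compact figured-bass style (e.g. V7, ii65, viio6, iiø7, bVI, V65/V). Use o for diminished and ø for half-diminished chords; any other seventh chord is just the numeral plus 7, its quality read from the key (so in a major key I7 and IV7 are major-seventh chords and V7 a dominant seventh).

iio

Stacked in thirds the chord is D#-F#-A: a diminished triad on D#.
D# is the second degree of C# major. This is the diminished supertonic triad, borrowed from the parallel minor.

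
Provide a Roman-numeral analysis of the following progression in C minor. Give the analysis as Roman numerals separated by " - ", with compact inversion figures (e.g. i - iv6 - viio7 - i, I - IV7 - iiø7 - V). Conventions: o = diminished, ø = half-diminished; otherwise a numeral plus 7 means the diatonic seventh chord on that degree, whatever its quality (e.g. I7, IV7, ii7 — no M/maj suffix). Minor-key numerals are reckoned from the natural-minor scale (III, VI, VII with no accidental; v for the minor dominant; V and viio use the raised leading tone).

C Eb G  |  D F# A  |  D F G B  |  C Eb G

C-Eb-G: root C is the tonic; minor triad there is i.
D-F#-A: a major triad on D, the applied dominant of V → V/V.
D-F-G-B: root G is the dominant; dominant seventh chord there is V43.
C-Eb-G has root C, degree 1 in C minor, so i.

i - V/V - V43 - i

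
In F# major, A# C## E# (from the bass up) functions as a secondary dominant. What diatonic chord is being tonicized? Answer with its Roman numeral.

The chord is a major triad on A#.
A dominant resolves down a perfect fifth: A# → D#. In F# major, D# is scale degree 6, i.e. vi.

vi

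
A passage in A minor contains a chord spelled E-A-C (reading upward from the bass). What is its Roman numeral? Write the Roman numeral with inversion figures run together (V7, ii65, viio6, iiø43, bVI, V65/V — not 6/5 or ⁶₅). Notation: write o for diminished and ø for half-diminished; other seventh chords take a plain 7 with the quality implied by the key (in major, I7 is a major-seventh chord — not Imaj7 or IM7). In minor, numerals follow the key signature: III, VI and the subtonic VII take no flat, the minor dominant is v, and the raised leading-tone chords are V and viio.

i64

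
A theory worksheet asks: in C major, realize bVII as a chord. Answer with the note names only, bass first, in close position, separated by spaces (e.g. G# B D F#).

Bb D F

bVII is a major triad on the lowered seventh degree (the subtonic), borrowed from the parallel minor. In C major that root is Bb.
So the chord is Bb-D-F, a major triad.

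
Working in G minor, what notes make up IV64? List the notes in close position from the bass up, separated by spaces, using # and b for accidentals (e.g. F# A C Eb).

Scale degree 4 in G minor is C; here the chord built on it is altered to a major triad. IV64 is the major subdominant, borrowed from the parallel major.
So the chord is C-E-G, a major triad.
With the 64 figure the chord is in second inversion; from the bass G upward in close position it reads G-C-E.

G C E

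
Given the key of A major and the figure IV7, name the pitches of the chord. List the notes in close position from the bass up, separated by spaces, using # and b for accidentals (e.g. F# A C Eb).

D F# A C#

The numeral's case and figure indicate a major seventh chord. In A major its root, the subdominant, is D.
That chord is spelled D-F#-A-C#.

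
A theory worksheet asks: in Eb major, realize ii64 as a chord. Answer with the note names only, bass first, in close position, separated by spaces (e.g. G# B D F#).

The numeral's case and figure indicate a minor triad. In Eb major its root, the second degree, is F.
Stacking thirds from F gives F-Ab-C.
With the 64 figure the chord is in second inversion; from the bass C upward in close position it reads C-F-Ab.

C F Ab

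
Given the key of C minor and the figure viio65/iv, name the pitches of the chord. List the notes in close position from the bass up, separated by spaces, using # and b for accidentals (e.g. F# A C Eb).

G Bb Db E

The slash marks an applied leading-tone chord: viio of iv. In C minor, iv is F, so the leading tone to it is E, a half step below.
Building a fully diminished seventh chord on E gives E-G-Bb-Db.
The figured bass 65 indicates first inversion, placing the third (G) in the bass: G-Bb-Db-E.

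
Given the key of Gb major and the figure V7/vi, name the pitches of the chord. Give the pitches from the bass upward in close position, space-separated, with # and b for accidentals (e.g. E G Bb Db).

The slash means an applied dominant: we want the dominant of vi. In Gb major, vi is Eb minor, and its dominant is built on Bb.
Building a dominant seventh chord on Bb gives Bb-D-F-Ab.

Bb D F Ab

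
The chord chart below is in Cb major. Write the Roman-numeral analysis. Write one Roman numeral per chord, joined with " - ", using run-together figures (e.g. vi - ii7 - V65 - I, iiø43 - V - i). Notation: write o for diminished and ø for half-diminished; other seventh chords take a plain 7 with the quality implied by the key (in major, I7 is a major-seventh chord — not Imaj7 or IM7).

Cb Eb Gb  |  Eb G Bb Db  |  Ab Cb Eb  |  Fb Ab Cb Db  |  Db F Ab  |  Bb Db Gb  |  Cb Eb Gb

Cb-Eb-Gb: major triad on Cb = scale degree 1 → I.
Eb-G-Bb-Db: chromatic; Eb is V of vi, so V7/vi.
Ab-Cb-Eb: minor triad on Ab = scale degree 6 → vi.
Fb-Ab-Cb-Db: minor seventh chord on Db = scale degree 2 → ii65.
Db-F-Ab: chromatic; Db is V of V, so V/V.
Bb-Db-Gb: root Gb is the dominant; major triad there is V6.
Cb-Eb-Gb: major triad on Cb = scale degree 1 → I.

I - V7/vi - vi - ii65 - V/V - V6 - I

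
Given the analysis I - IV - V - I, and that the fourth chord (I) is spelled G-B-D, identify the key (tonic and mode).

G major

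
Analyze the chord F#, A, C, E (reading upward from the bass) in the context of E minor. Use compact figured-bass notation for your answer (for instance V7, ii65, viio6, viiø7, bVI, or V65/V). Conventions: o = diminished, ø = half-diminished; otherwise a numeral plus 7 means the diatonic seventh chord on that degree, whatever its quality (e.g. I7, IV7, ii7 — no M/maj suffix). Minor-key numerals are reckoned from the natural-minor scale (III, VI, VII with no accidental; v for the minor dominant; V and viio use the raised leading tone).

iiø7

Stacked in thirds the chord is F#-A-C-E: a half-diminished seventh chord on F#.
In E minor, F# is the supertonic; the diatonic half-diminished seventh chord there is iiø7.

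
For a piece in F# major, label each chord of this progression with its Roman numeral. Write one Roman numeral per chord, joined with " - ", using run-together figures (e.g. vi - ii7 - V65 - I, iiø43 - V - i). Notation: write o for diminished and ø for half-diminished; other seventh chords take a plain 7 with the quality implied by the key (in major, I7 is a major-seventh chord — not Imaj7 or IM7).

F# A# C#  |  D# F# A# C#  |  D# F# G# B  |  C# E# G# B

F#-A#-C#: root F# is the tonic; major triad there is I.
D#-F#-A#-C# has root D#, degree 6 in F# major, so vi7.
D#-F#-G#-B has root G#, degree 2 in F# major, so ii43.
C#-E#-G#-B has root C#, degree 5 in F# major, so V7.

I - vi7 - ii43 - V7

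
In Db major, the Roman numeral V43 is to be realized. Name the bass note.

Eb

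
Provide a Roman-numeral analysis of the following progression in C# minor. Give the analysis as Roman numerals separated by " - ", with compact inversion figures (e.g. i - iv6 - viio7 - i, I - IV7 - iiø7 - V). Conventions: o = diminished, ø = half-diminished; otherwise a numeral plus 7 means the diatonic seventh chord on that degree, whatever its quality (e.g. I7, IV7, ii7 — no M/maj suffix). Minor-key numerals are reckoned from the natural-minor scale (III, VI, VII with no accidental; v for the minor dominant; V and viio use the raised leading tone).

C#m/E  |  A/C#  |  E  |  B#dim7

i6 - VI6 - III - viio7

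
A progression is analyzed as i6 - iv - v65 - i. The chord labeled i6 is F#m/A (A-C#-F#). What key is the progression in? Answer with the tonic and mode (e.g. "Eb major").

F# minor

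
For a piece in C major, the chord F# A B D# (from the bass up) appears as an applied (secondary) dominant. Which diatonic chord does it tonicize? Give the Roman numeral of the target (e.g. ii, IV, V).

iii

The chord is a dominant seventh chord on B.
A dominant resolves down a perfect fifth: B → E. In C major, E is scale degree 3, i.e. iii.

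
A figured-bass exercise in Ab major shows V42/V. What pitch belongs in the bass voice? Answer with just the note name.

The applied chord V42/V is rooted on Bb: Bb-D-F-Ab.
The figure 42 means third inversion — the seventh is in the bass.

Ab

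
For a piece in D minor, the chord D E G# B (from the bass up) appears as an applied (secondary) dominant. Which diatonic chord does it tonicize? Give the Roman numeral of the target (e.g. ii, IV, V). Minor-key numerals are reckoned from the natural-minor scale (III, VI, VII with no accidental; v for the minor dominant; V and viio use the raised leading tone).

The chord is a dominant seventh chord on E.
A dominant resolves down a perfect fifth: E → A. In D minor, A is scale degree 5, i.e. V.

V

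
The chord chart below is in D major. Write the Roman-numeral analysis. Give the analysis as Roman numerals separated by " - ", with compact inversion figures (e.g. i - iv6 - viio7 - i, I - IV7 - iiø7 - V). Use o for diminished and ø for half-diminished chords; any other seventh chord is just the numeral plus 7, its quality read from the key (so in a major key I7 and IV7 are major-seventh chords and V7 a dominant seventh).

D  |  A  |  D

I - V - I

D has root D, degree 1 in D major, so I.
A: major triad on A = scale degree 5 → V.
D has root D, degree 1 in D major, so I.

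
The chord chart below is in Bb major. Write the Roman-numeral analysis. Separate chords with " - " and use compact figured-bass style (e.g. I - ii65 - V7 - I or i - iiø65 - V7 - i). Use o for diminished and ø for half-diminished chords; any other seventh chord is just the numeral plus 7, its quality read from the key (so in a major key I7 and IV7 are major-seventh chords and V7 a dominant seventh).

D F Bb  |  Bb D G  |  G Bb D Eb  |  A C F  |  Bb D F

D-F-Bb has root Bb, degree 1 in Bb major, so I6.
Bb-D-G: minor triad on G = scale degree 6 → vi6.
G-Bb-D-Eb: major seventh chord on Eb = scale degree 4 → IV65.
A-C-F: root F is the dominant; major triad there is V6.
Bb-D-F: root Bb is the tonic; major triad there is I.

I6 - vi6 - IV65 - V6 - I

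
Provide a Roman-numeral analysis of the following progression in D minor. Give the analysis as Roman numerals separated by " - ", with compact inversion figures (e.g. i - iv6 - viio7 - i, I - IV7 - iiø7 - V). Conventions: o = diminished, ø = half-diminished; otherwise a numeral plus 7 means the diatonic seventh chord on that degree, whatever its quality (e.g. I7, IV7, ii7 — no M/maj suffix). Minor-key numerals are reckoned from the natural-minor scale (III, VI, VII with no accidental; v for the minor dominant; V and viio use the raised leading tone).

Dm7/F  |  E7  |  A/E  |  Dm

i65 - V7/V - V64 - i

Dm7/F: minor seventh chord on D = scale degree 1 → i65.
E7: a dominant seventh chord on E, the applied dominant of V → V7/V.
A/E: major triad on A = scale degree 5 → V64.
Dm has root D, degree 1 in D minor, so i.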